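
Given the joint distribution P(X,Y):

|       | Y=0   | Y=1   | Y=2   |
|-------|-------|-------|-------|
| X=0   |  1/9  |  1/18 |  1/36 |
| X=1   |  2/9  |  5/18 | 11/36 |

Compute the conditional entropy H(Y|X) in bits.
1.5350 bits

H(Y|X) = H(X,Y) - H(X)

H(X,Y) = -Σ_{x,y} P(x,y) log₂ P(x,y). Per-cell terms -P(x,y)·log₂P(x,y):
  X=0: 0.3522, 0.2317, 0.1436
  X=1: 0.4822, 0.5133, 0.5227
Sum of the 6 terms: H(X,Y) = 2.2457 bits

Marginal of X (row sums):
  P(X=0) = 1/9 + 1/18 + 1/36 = 7/36
  P(X=1) = 2/9 + 5/18 + 11/36 = 29/36
H(X) = -[(7/36)·log₂(7/36) + (29/36)·log₂(29/36)]
  = 0.4594 + 0.2513 = 0.7107 bits

H(Y|X) = H(X,Y) - H(X) = 2.2457 - 0.7107 = 1.5350 bits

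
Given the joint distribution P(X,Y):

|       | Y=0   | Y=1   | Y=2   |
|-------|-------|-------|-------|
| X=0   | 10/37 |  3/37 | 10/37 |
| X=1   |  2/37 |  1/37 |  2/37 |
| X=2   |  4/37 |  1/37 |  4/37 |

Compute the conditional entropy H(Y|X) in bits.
1.4321 bits

H(Y|X) = H(X,Y) - H(X)

H(X,Y) = -Σ_{x,y} P(x,y) log₂ P(x,y). Per-cell terms -P(x,y)·log₂P(x,y):
  X=0: 0.51014, 0.29388, 0.51014
  X=1: 0.22754, 0.14080, 0.22754
  X=2: 0.34697, 0.14080, 0.34697
Sum of the 9 terms: H(X,Y) = 2.7448 bits

Marginal of X (row sums):
  P(X=0) = 10/37 + 3/37 + 10/37 = 23/37
  P(X=1) = 2/37 + 1/37 + 2/37 = 5/37
  P(X=2) = 4/37 + 1/37 + 4/37 = 9/37
H(X) = -[(23/37)·log₂(23/37) + (5/37)·log₂(5/37) + (9/37)·log₂(9/37)]
  = 0.42636 + 0.39021 + 0.49610 = 1.3127 bits

H(Y|X) = H(X,Y) - H(X) = 2.7448 - 1.3127 = 1.4321 bits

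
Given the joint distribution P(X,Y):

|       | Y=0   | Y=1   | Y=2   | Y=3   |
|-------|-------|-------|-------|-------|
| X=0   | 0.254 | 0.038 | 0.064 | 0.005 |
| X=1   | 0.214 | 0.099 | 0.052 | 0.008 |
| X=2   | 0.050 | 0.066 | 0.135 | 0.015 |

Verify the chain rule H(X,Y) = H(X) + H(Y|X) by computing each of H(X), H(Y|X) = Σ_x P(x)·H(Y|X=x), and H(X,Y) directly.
H(X) = 1.5695 bits, H(Y|X) = 1.4436 bits, H(X,Y) = 3.0131 bits

Marginal of X (row sums):
  P(X=0) = 0.254 + 0.038 + 0.064 + 0.005 = 0.361
  P(X=1) = 0.214 + 0.099 + 0.052 + 0.008 = 0.373
  P(X=2) = 0.050 + 0.066 + 0.135 + 0.015 = 0.266
H(X) = -[0.361·log₂(0.361) + 0.373·log₂(0.373) + 0.266·log₂(0.266)]
  = 0.5306 + 0.5307 + 0.5082 = 1.5695 bits

H(Y|X) = Σ_x P(x)·H(Y|X=x):
  X=0: P(X=0) = 0.361, P(Y|X=0) = (254/361, 2/19, 64/361, 5/361) → H(Y|X=0) = 1.2267
  X=1: P(X=1) = 0.373, P(Y|X=1) = (214/373, 99/373, 52/373, 8/373) → H(Y|X=1) = 1.4830
  X=2: P(X=2) = 0.266, P(Y|X=2) = (25/133, 33/133, 135/266, 15/266) → H(Y|X=2) = 1.6827
H(Y|X) = 0.361·1.2267 + 0.373·1.4830 + 0.266·1.6827 = 1.4436 bits

H(X,Y) = -Σ_{x,y} P(x,y) log₂ P(x,y). Per-cell terms -P(x,y)·log₂P(x,y):
  X=0: 0.5022, 0.1793, 0.2538, 0.0382
  X=1: 0.4760, 0.3303, 0.2218, 0.0557
  X=2: 0.2161, 0.2588, 0.3900, 0.0909
Sum of the 12 terms: H(X,Y) = 3.0131 bits

Chain rule check:
  H(X) + H(Y|X) = 1.5695 + 1.4436 = 3.0131 bits
  H(X,Y) = 3.0131 bits
✓ Chain rule verified.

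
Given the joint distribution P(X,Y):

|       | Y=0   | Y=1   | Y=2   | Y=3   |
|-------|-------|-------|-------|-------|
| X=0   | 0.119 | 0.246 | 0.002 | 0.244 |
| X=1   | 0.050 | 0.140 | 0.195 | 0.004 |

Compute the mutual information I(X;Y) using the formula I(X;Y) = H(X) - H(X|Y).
0.4057 bits

I(X;Y) = H(X) - H(X|Y)

Marginal of X (row sums):
  P(X=0) = 0.119 + 0.246 + 0.002 + 0.244 = 0.611
  P(X=1) = 0.050 + 0.140 + 0.195 + 0.004 = 0.389
H(X) = -[0.611·log₂(0.611) + 0.389·log₂(0.389)]
  = 0.43427 + 0.52988 = 0.96415 bits

Marginal of Y (column sums):
  P(Y=0) = 0.119 + 0.050 = 0.169
  P(Y=1) = 0.246 + 0.140 = 0.386
  P(Y=2) = 0.002 + 0.195 = 0.197
  P(Y=3) = 0.244 + 0.004 = 0.248
H(X|Y) = Σ_y P(y)·H(X|Y=y):
  Y=0: P(Y=0) = 0.169, P(X|Y=0) = (119/169, 50/169) → H(X|Y=0) = 0.87617
  Y=1: P(Y=1) = 0.386, P(X|Y=1) = (123/193, 70/193) → H(X|Y=1) = 0.94490
  Y=2: P(Y=2) = 0.197, P(X|Y=2) = (2/197, 195/197) → H(X|Y=2) = 0.08180
  Y=3: P(Y=3) = 0.248, P(X|Y=3) = (61/62, 1/62) → H(X|Y=3) = 0.11912
H(X|Y) = 0.169·0.87617 + 0.386·0.94490 + 0.197·0.08180 + 0.248·0.11912 = 0.55846 bits

I(X;Y) = H(X) - H(X|Y) = 0.96415 - 0.55846 = 0.4057 bits

Cross-check via I(X;Y) = H(X) + H(Y) - H(X,Y): computing H(Y) from the column sums and H(X,Y) from the 8 cells in the same way gives H(Y) = 1.92416 bits and H(X,Y) = 2.48262 bits, so
I(X;Y) = 0.96415 + 1.92416 - 2.48262 = 0.4057 bits ✓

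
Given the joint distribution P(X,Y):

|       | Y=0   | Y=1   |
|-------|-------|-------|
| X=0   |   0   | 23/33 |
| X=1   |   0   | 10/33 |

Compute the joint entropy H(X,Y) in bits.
0.8850 bits

H(X,Y) = -Σ_{x,y} P(x,y) log₂ P(x,y). Per-cell terms -P(x,y)·log₂P(x,y):
  X=0: 0.0000, 0.3630
  X=1: 0.0000, 0.5220
  (cells with P = 0 contribute 0)
Sum of the 4 terms: H(X,Y) = 0.8850 bits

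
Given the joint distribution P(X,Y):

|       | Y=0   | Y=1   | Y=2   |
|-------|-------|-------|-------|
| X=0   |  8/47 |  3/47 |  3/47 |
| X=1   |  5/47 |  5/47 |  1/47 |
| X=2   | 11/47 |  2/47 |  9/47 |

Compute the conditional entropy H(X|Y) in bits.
1.4054 bits

H(X|Y) = H(X,Y) - H(Y)

H(X,Y) = -Σ_{x,y} P(x,y) log₂ P(x,y). Per-cell terms -P(x,y)·log₂P(x,y):
  X=0: 0.43482, 0.25338, 0.25338
  X=1: 0.34390, 0.34390, 0.11818
  X=2: 0.49036, 0.19381, 0.45664
Sum of the 9 terms: H(X,Y) = 2.8884 bits

Marginal of Y (column sums):
  P(Y=0) = 8/47 + 5/47 + 11/47 = 24/47
  P(Y=1) = 3/47 + 5/47 + 2/47 = 10/47
  P(Y=2) = 3/47 + 1/47 + 9/47 = 13/47
H(Y) = -[(24/47)·log₂(24/47) + (10/47)·log₂(10/47) + (13/47)·log₂(13/47)]
  = 0.49513 + 0.47503 + 0.51285 = 1.4830 bits

H(X|Y) = H(X,Y) - H(Y) = 2.8884 - 1.4830 = 1.4054 bits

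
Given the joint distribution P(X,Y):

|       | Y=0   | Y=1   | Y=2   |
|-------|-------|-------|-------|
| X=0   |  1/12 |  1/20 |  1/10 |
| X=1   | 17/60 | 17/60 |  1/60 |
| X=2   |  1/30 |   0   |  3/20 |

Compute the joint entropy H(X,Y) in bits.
2.5506 bits

H(X,Y) = -Σ_{x,y} P(x,y) log₂ P(x,y). Per-cell terms -P(x,y)·log₂P(x,y):
  X=0: 0.29875, 0.21610, 0.33219
  X=1: 0.51550, 0.51550, 0.09845
  X=2: 0.16356, 0.00000, 0.41054
  (cells with P = 0 contribute 0)
Sum of the 9 terms: H(X,Y) = 2.5506 bits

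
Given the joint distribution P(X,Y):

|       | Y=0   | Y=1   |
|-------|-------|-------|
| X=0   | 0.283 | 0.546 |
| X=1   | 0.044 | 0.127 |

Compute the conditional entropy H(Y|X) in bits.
0.9084 bits

H(Y|X) = H(X,Y) - H(X)

H(X,Y) = -Σ_{x,y} P(x,y) log₂ P(x,y). Per-cell terms -P(x,y)·log₂P(x,y):
  X=0: 0.51538, 0.47667
  X=1: 0.19828, 0.37809
Sum of the 4 terms: H(X,Y) = 1.5684 bits

Marginal of X (row sums):
  P(X=0) = 0.283 + 0.546 = 0.829
  P(X=1) = 0.044 + 0.127 = 0.171
H(X) = -[0.829·log₂(0.829) + 0.171·log₂(0.171)]
  = 0.22429 + 0.43570 = 0.6600 bits

H(Y|X) = H(X,Y) - H(X) = 1.5684 - 0.6600 = 0.9084 bits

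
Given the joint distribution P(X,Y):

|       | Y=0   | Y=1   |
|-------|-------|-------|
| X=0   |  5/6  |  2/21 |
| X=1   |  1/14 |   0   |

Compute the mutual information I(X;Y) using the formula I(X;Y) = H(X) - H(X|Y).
0.0107 bits

I(X;Y) = H(X) - H(X|Y)

Marginal of X (row sums):
  P(X=0) = 5/6 + 2/21 = 13/14
  P(X=1) = 1/14 + 0 = 1/14
H(X) = -[(13/14)·log₂(13/14) + (1/14)·log₂(1/14)]
  = 0.09928 + 0.27195 = 0.3712 bits

Marginal of Y (column sums):
  P(Y=0) = 5/6 + 1/14 = 19/21
  P(Y=1) = 2/21 + 0 = 2/21
H(X|Y) = Σ_y P(y)·H(X|Y=y):
  Y=0: P(Y=0) = 19/21, P(X|Y=0) = (35/38, 3/38) → H(X|Y=0) = 0.39846
  Y=1: P(Y=1) = 2/21, P(X|Y=1) = (1, 0) → H(X|Y=1) = 0.00000
H(X|Y) = (19/21)·0.39846 + (2/21)·0.00000 = 0.3605 bits

I(X;Y) = H(X) - H(X|Y) = 0.3712 - 0.3605 = 0.0107 bits

Cross-check via I(X;Y) = H(X) + H(Y) - H(X,Y): computing H(Y) from the column sums and H(X,Y) from the 4 cells in the same way gives H(Y) = 0.4537 bits and H(X,Y) = 0.8142 bits, so
I(X;Y) = 0.3712 + 0.4537 - 0.8142 = 0.0107 bits ✓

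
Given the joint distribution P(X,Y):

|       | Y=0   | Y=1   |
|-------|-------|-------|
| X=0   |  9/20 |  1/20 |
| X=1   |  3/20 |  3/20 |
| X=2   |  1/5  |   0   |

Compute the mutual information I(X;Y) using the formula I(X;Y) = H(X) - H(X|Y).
0.1874 bits

I(X;Y) = H(X) - H(X|Y)

Marginal of X (row sums):
  P(X=0) = 9/20 + 1/20 = 1/2
  P(X=1) = 3/20 + 3/20 = 3/10
  P(X=2) = 1/5 + 0 = 1/5
H(X) = -[(1/2)·log₂(1/2) + (3/10)·log₂(3/10) + (1/5)·log₂(1/5)]
  = 0.5000000 + 0.5210897 + 0.4643856 = 1.485475 bits

Marginal of Y (column sums):
  P(Y=0) = 9/20 + 3/20 + 1/5 = 4/5
  P(Y=1) = 1/20 + 3/20 + 0 = 1/5
H(X|Y) = Σ_y P(y)·H(X|Y=y):
  Y=0: P(Y=0) = 4/5, P(X|Y=0) = (9/16, 3/16, 1/4) → H(X|Y=0) = 1.4197367
  Y=1: P(Y=1) = 1/5, P(X|Y=1) = (1/4, 3/4, 0) → H(X|Y=1) = 0.8112781
H(X|Y) = (4/5)·1.4197367 + (1/5)·0.8112781 = 1.298045 bits

I(X;Y) = H(X) - H(X|Y) = 1.485475 - 1.298045 = 0.1874 bits

Cross-check via I(X;Y) = H(X) + H(Y) - H(X,Y): computing H(Y) from the column sums and H(X,Y) from the 6 cells in the same way gives H(Y) = 0.721928 bits and H(X,Y) = 2.019973 bits, so
I(X;Y) = 1.485475 + 0.721928 - 2.019973 = 0.1874 bits ✓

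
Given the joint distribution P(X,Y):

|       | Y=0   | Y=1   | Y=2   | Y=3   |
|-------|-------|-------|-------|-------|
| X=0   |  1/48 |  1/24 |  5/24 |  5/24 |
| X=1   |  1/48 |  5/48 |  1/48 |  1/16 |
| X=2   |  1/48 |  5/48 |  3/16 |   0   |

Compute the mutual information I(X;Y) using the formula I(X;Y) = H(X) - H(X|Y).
0.3091 bits

I(X;Y) = H(X) - H(X|Y)

Marginal of X (row sums):
  P(X=0) = 1/48 + 1/24 + 5/24 + 5/24 = 23/48
  P(X=1) = 1/48 + 5/48 + 1/48 + 1/16 = 5/24
  P(X=2) = 1/48 + 5/48 + 3/16 + 0 = 5/16
H(X) = -[(23/48)·log₂(23/48) + (5/24)·log₂(5/24) + (5/16)·log₂(5/16)]
  = 0.508588 + 0.471466 + 0.524397 = 1.50445 bits

Marginal of Y (column sums):
  P(Y=0) = 1/48 + 1/48 + 1/48 = 1/16
  P(Y=1) = 1/24 + 5/48 + 5/48 = 1/4
  P(Y=2) = 5/24 + 1/48 + 3/16 = 5/12
  P(Y=3) = 5/24 + 1/16 + 0 = 13/48
H(X|Y) = Σ_y P(y)·H(X|Y=y):
  Y=0: P(Y=0) = 1/16, P(X|Y=0) = (1/3, 1/3, 1/3) → H(X|Y=0) = 1.584963
  Y=1: P(Y=1) = 1/4, P(X|Y=1) = (1/6, 5/12, 5/12) → H(X|Y=1) = 1.483356
  Y=2: P(Y=2) = 5/12, P(X|Y=2) = (1/2, 1/20, 9/20) → H(X|Y=2) = 1.234498
  Y=3: P(Y=3) = 13/48, P(X|Y=3) = (10/13, 3/13, 0) → H(X|Y=3) = 0.779350
H(X|Y) = (1/16)·1.584963 + (1/4)·1.483356 + (5/12)·1.234498 + (13/48)·0.779350 = 1.19535 bits

I(X;Y) = H(X) - H(X|Y) = 1.50445 - 1.19535 = 0.3091 bits

Cross-check via I(X;Y) = H(X) + H(Y) - H(X,Y): computing H(Y) from the column sums and H(X,Y) from the 12 cells in the same way gives H(Y) = 1.78666 bits and H(X,Y) = 2.98200 bits, so
I(X;Y) = 1.50445 + 1.78666 - 2.98200 = 0.3091 bits ✓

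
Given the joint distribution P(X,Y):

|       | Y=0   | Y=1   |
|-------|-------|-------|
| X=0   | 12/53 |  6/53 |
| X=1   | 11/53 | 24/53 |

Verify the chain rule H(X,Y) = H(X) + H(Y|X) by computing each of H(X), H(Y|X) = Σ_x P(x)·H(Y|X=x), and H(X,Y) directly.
H(X) = 0.9245 bits, H(Y|X) = 0.9049 bits, H(X,Y) = 1.8294 bits

Marginal of X (row sums):
  P(X=0) = 12/53 + 6/53 = 18/53
  P(X=1) = 11/53 + 24/53 = 35/53
H(X) = -[(18/53)·log₂(18/53) + (35/53)·log₂(35/53)]
  = 0.52913 + 0.39533 = 0.9245 bits

H(Y|X) = Σ_x P(x)·H(Y|X=x):
  X=0: P(X=0) = 18/53, P(Y|X=0) = (2/3, 1/3) → H(Y|X=0) = 0.91830
  X=1: P(X=1) = 35/53, P(Y|X=1) = (11/35, 24/35) → H(Y|X=1) = 0.89806
H(Y|X) = (18/53)·0.91830 + (35/53)·0.89806 = 0.9049 bits

H(X,Y) = -Σ_{x,y} P(x,y) log₂ P(x,y). Per-cell terms -P(x,y)·log₂P(x,y):
  X=0: 0.48520, 0.35581
  X=1: 0.47082, 0.51757
Sum of the 4 terms: H(X,Y) = 1.8294 bits

Chain rule check:
  H(X) + H(Y|X) = 0.9245 + 0.9049 = 1.8294 bits
  H(X,Y) = 1.8294 bits
✓ Chain rule verified.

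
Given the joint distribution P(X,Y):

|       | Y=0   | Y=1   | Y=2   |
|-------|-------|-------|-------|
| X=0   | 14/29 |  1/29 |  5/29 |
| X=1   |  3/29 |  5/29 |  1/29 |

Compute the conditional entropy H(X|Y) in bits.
0.6631 bits

H(X|Y) = H(X,Y) - H(Y)

H(X,Y) = -Σ_{x,y} P(x,y) log₂ P(x,y). Per-cell terms -P(x,y)·log₂P(x,y):
  X=0: 0.50720, 0.16752, 0.43725
  X=1: 0.33859, 0.43725, 0.16752
Sum of the 6 terms: H(X,Y) = 2.0553 bits

Marginal of Y (column sums):
  P(Y=0) = 14/29 + 3/29 = 17/29
  P(Y=1) = 1/29 + 5/29 = 6/29
  P(Y=2) = 5/29 + 1/29 = 6/29
H(Y) = -[(17/29)·log₂(17/29) + (6/29)·log₂(6/29) + (6/29)·log₂(6/29)]
  = 0.45168 + 0.47028 + 0.47028 = 1.3922 bits

H(X|Y) = H(X,Y) - H(Y) = 2.0553 - 1.3922 = 0.6631 bits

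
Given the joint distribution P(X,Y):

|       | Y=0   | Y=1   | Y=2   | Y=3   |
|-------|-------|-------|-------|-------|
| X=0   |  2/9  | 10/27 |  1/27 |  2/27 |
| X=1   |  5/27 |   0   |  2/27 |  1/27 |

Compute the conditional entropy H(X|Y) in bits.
0.6090 bits

H(X|Y) = H(X,Y) - H(Y)

H(X,Y) = -Σ_{x,y} P(x,y) log₂ P(x,y). Per-cell terms -P(x,y)·log₂P(x,y):
  X=0: 0.482206, 0.530726, 0.176107, 0.278140
  X=1: 0.450548, 0.000000, 0.278140, 0.176107
  (cells with P = 0 contribute 0)
Sum of the 8 terms: H(X,Y) = 2.37197 bits

Marginal of Y (column sums):
  P(Y=0) = 2/9 + 5/27 = 11/27
  P(Y=1) = 10/27 + 0 = 10/27
  P(Y=2) = 1/27 + 2/27 = 1/9
  P(Y=3) = 2/27 + 1/27 = 1/9
H(Y) = -[(11/27)·log₂(11/27) + (10/27)·log₂(10/27) + (1/9)·log₂(1/9) + (1/9)·log₂(1/9)]
  = 0.527778 + 0.530726 + 0.352214 + 0.352214 = 1.76293 bits

H(X|Y) = H(X,Y) - H(Y) = 2.37197 - 1.76293 = 0.6090 bits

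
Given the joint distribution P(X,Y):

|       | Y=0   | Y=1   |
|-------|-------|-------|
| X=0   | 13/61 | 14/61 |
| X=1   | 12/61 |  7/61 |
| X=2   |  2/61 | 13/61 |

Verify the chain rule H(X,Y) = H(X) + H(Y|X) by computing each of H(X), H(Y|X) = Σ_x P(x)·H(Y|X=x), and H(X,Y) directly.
H(X) = 1.5423 bits, H(Y|X) = 0.8772 bits, H(X,Y) = 2.4195 bits

Marginal of X (row sums):
  P(X=0) = 13/61 + 14/61 = 27/61
  P(X=1) = 12/61 + 7/61 = 19/61
  P(X=2) = 2/61 + 13/61 = 15/61
H(X) = -[(27/61)·log₂(27/61) + (19/61)·log₂(19/61) + (15/61)·log₂(15/61)]
  = 0.52046 + 0.52415 + 0.49767 = 1.5423 bits

H(Y|X) = Σ_x P(x)·H(Y|X=x):
  X=0: P(X=0) = 27/61, P(Y|X=0) = (13/27, 14/27) → H(Y|X=0) = 0.99901
  X=1: P(X=1) = 19/61, P(Y|X=1) = (12/19, 7/19) → H(Y|X=1) = 0.94945
  X=2: P(X=2) = 15/61, P(Y|X=2) = (2/15, 13/15) → H(Y|X=2) = 0.56651
H(Y|X) = (27/61)·0.99901 + (19/61)·0.94945 + (15/61)·0.56651 = 0.8772 bits

H(X,Y) = -Σ_{x,y} P(x,y) log₂ P(x,y). Per-cell terms -P(x,y)·log₂P(x,y):
  X=0: 0.47531, 0.48733
  X=1: 0.46146, 0.35842
  X=2: 0.16166, 0.47531
Sum of the 6 terms: H(X,Y) = 2.4195 bits

Chain rule check:
  H(X) + H(Y|X) = 1.5423 + 0.8772 = 2.4195 bits
  H(X,Y) = 2.4195 bits
✓ Chain rule verified.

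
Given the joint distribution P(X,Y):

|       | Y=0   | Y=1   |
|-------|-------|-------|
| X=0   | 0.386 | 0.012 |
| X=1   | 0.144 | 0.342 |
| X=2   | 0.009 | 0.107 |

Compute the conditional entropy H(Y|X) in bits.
0.5494 bits

H(Y|X) = H(X,Y) - H(X)

H(X,Y) = -Σ_{x,y} P(x,y) log₂ P(x,y). Per-cell terms -P(x,y)·log₂P(x,y):
  X=0: 0.53010, 0.07657
  X=1: 0.40260, 0.52939
  X=2: 0.06116, 0.34500
Sum of the 6 terms: H(X,Y) = 1.9448 bits

Marginal of X (row sums):
  P(X=0) = 0.386 + 0.012 = 0.398
  P(X=1) = 0.144 + 0.342 = 0.486
  P(X=2) = 0.009 + 0.107 = 0.116
H(X) = -[0.398·log₂(0.398) + 0.486·log₂(0.486) + 0.116·log₂(0.116)]
  = 0.52901 + 0.50591 + 0.36051 = 1.3954 bits

H(Y|X) = H(X,Y) - H(X) = 1.9448 - 1.3954 = 0.5494 bits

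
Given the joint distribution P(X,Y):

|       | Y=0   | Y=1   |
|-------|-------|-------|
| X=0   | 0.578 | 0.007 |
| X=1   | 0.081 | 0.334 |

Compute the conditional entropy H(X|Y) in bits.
0.4036 bits

H(X|Y) = H(X,Y) - H(Y)

H(X,Y) = -Σ_{x,y} P(x,y) log₂ P(x,y). Per-cell terms -P(x,y)·log₂P(x,y):
  X=0: 0.457116, 0.050109
  X=1: 0.293701, 0.528415
Sum of the 4 terms: H(X,Y) = 1.32934 bits

Marginal of Y (column sums):
  P(Y=0) = 0.578 + 0.081 = 0.659
  P(Y=1) = 0.007 + 0.334 = 0.341
H(Y) = -[0.659·log₂(0.659) + 0.341·log₂(0.341)]
  = 0.396487 + 0.529285 = 0.92577 bits

H(X|Y) = H(X,Y) - H(Y) = 1.32934 - 0.92577 = 0.4036 bits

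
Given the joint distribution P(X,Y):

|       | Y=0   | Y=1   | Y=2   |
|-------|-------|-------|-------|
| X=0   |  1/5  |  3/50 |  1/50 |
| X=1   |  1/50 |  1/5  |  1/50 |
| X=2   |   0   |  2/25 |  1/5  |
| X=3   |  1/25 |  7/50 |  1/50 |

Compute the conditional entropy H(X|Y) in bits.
1.4437 bits

H(X|Y) = H(X,Y) - H(Y)

H(X,Y) = -Σ_{x,y} P(x,y) log₂ P(x,y). Per-cell terms -P(x,y)·log₂P(x,y):
  X=0: 0.4643856, 0.2435336, 0.1128771
  X=1: 0.1128771, 0.4643856, 0.1128771
  X=2: 0.0000000, 0.2915085, 0.4643856
  X=3: 0.1857542, 0.3971102, 0.1128771
  (cells with P = 0 contribute 0)
Sum of the 12 terms: H(X,Y) = 2.962572 bits

Marginal of Y (column sums):
  P(Y=0) = 1/5 + 1/50 + 0 + 1/25 = 13/50
  P(Y=1) = 3/50 + 1/5 + 2/25 + 7/50 = 12/25
  P(Y=2) = 1/50 + 1/50 + 1/5 + 1/50 = 13/50
H(Y) = -[(13/50)·log₂(13/50) + (12/25)·log₂(12/25) + (13/50)·log₂(13/50)]
  = 0.5052883 + 0.5082690 + 0.5052883 = 1.518846 bits

H(X|Y) = H(X,Y) - H(Y) = 2.962572 - 1.518846 = 1.4437 bits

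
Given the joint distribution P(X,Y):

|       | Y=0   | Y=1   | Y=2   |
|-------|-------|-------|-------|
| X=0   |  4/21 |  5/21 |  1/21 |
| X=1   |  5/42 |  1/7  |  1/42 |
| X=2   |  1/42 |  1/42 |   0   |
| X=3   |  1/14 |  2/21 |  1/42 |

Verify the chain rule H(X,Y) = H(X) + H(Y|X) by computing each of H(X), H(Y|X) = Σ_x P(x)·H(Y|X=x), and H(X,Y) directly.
H(X) = 1.6909 bits, H(Y|X) = 1.3420 bits, H(X,Y) = 3.0329 bits

Marginal of X (row sums):
  P(X=0) = 4/21 + 5/21 + 1/21 = 10/21
  P(X=1) = 5/42 + 1/7 + 1/42 = 2/7
  P(X=2) = 1/42 + 1/42 + 0 = 1/21
  P(X=3) = 1/14 + 2/21 + 1/42 = 4/21
H(X) = -[(10/21)·log₂(10/21) + (2/7)·log₂(2/7) + (1/21)·log₂(1/21) + (4/21)·log₂(4/21)]
  = 0.5097092 + 0.5163871 + 0.2091580 + 0.4556795 = 1.6909 bits

H(Y|X) = Σ_x P(x)·H(Y|X=x):
  X=0: P(X=0) = 10/21, P(Y|X=0) = (2/5, 1/2, 1/10) → H(Y|X=0) = 1.3609640
  X=1: P(X=1) = 2/7, P(Y|X=1) = (5/12, 1/2, 1/12) → H(Y|X=1) = 1.3250112
  X=2: P(X=2) = 1/21, P(Y|X=2) = (1/2, 1/2, 0) → H(Y|X=2) = 1.0000000
  X=3: P(X=3) = 4/21, P(Y|X=3) = (3/8, 1/2, 1/8) → H(Y|X=3) = 1.4056391
H(Y|X) = (10/21)·1.3609640 + (2/7)·1.3250112 + (1/21)·1.0000000 + (4/21)·1.4056391 = 1.3420 bits

H(X,Y) = -Σ_{x,y} P(x,y) log₂ P(x,y). Per-cell terms -P(x,y)·log₂P(x,y):
  X=0: 0.4556795, 0.4929498, 0.2091580
  X=1: 0.3655225, 0.4010507, 0.1283885
  X=2: 0.1283885, 0.1283885, 0.0000000
  X=3: 0.2719539, 0.3230778, 0.1283885
  (cells with P = 0 contribute 0)
Sum of the 12 terms: H(X,Y) = 3.0329 bits

Chain rule check:
  H(X) + H(Y|X) = 1.6909 + 1.3420 = 3.0329 bits
  H(X,Y) = 3.0329 bits
✓ Chain rule verified.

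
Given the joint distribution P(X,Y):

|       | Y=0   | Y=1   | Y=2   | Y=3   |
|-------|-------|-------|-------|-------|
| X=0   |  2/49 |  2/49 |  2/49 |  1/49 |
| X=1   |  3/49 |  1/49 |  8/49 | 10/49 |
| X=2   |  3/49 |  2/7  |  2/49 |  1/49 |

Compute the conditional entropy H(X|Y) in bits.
1.0509 bits

H(X|Y) = H(X,Y) - H(Y)

H(X,Y) = -Σ_{x,y} P(x,y) log₂ P(x,y). Per-cell terms -P(x,y)·log₂P(x,y):
  X=0: 0.18836, 0.18836, 0.18836, 0.11459
  X=1: 0.24672, 0.11459, 0.42689, 0.46791
  X=2: 0.24672, 0.51639, 0.18836, 0.11459
Sum of the 12 terms: H(X,Y) = 3.0018 bits

Marginal of Y (column sums):
  P(Y=0) = 2/49 + 3/49 + 3/49 = 8/49
  P(Y=1) = 2/49 + 1/49 + 2/7 = 17/49
  P(Y=2) = 2/49 + 8/49 + 2/49 = 12/49
  P(Y=3) = 1/49 + 10/49 + 1/49 = 12/49
H(Y) = -[(8/49)·log₂(8/49) + (17/49)·log₂(17/49) + (12/49)·log₂(12/49) + (12/49)·log₂(12/49)]
  = 0.42689 + 0.52986 + 0.49708 + 0.49708 = 1.9509 bits

H(X|Y) = H(X,Y) - H(Y) = 3.0018 - 1.9509 = 1.0509 bits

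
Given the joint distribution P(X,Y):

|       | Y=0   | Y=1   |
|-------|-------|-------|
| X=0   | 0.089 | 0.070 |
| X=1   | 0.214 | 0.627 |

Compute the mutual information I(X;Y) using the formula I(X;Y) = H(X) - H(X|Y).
0.0394 bits

I(X;Y) = H(X) - H(X|Y)

Marginal of X (row sums):
  P(X=0) = 0.089 + 0.070 = 0.159
  P(X=1) = 0.214 + 0.627 = 0.841
H(X) = -[0.159·log₂(0.159) + 0.841·log₂(0.841)]
  = 0.4218 + 0.2101 = 0.6319 bits

Marginal of Y (column sums):
  P(Y=0) = 0.089 + 0.214 = 0.303
  P(Y=1) = 0.070 + 0.627 = 0.697
H(X|Y) = Σ_y P(y)·H(X|Y=y):
  Y=0: P(Y=0) = 0.303, P(X|Y=0) = (89/303, 214/303) → H(X|Y=0) = 0.8735
  Y=1: P(Y=1) = 0.697, P(X|Y=1) = (70/697, 627/697) → H(X|Y=1) = 0.4704
H(X|Y) = 0.303·0.8735 + 0.697·0.4704 = 0.5925 bits

I(X;Y) = H(X) - H(X|Y) = 0.6319 - 0.5925 = 0.0394 bits

Cross-check via I(X;Y) = H(X) + H(Y) - H(X,Y): computing H(Y) from the column sums and H(X,Y) from the 4 cells in the same way gives H(Y) = 0.8849 bits and H(X,Y) = 1.4774 bits, so
I(X;Y) = 0.6319 + 0.8849 - 1.4774 = 0.0394 bits ✓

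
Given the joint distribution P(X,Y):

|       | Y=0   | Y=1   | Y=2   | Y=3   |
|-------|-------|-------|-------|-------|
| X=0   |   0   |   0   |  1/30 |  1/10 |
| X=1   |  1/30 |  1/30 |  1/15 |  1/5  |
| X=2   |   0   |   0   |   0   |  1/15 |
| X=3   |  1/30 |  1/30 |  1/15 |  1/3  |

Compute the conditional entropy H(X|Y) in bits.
1.6121 bits

H(X|Y) = H(X,Y) - H(Y)

H(X,Y) = -Σ_{x,y} P(x,y) log₂ P(x,y). Per-cell terms -P(x,y)·log₂P(x,y):
  X=0: 0.000000, 0.000000, 0.163563, 0.332193
  X=1: 0.163563, 0.163563, 0.260459, 0.464386
  X=2: 0.000000, 0.000000, 0.000000, 0.260459
  X=3: 0.163563, 0.163563, 0.260459, 0.528321
  (cells with P = 0 contribute 0)
Sum of the 16 terms: H(X,Y) = 2.92409 bits

Marginal of Y (column sums):
  P(Y=0) = 0 + 1/30 + 0 + 1/30 = 1/15
  P(Y=1) = 0 + 1/30 + 0 + 1/30 = 1/15
  P(Y=2) = 1/30 + 1/15 + 0 + 1/15 = 1/6
  P(Y=3) = 1/10 + 1/5 + 1/15 + 1/3 = 7/10
H(Y) = -[(1/15)·log₂(1/15) + (1/15)·log₂(1/15) + (1/6)·log₂(1/6) + (7/10)·log₂(7/10)]
  = 0.260459 + 0.260459 + 0.430827 + 0.360201 = 1.31195 bits

H(X|Y) = H(X,Y) - H(Y) = 2.92409 - 1.31195 = 1.6121 bits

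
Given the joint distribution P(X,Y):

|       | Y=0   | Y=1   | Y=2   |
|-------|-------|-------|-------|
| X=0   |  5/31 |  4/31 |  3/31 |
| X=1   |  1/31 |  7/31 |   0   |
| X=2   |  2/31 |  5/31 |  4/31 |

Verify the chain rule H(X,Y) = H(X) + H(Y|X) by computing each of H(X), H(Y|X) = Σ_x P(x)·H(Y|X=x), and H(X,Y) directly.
H(X) = 1.5647 bits, H(Y|X) = 1.2725 bits, H(X,Y) = 2.8372 bits

Marginal of X (row sums):
  P(X=0) = 5/31 + 4/31 + 3/31 = 12/31
  P(X=1) = 1/31 + 7/31 + 0 = 8/31
  P(X=2) = 2/31 + 5/31 + 4/31 = 11/31
H(X) = -[(12/31)·log₂(12/31) + (8/31)·log₂(8/31) + (11/31)·log₂(11/31)]
  = 0.53003 + 0.50431 + 0.53040 = 1.5647 bits

H(Y|X) = Σ_x P(x)·H(Y|X=x):
  X=0: P(X=0) = 12/31, P(Y|X=0) = (5/12, 1/3, 1/4) → H(Y|X=0) = 1.55459
  X=1: P(X=1) = 8/31, P(Y|X=1) = (1/8, 7/8, 0) → H(Y|X=1) = 0.54356
  X=2: P(X=2) = 11/31, P(Y|X=2) = (2/11, 5/11, 4/11) → H(Y|X=2) = 1.49492
H(Y|X) = (12/31)·1.55459 + (8/31)·0.54356 + (11/31)·1.49492 = 1.2725 bits

H(X,Y) = -Σ_{x,y} P(x,y) log₂ P(x,y). Per-cell terms -P(x,y)·log₂P(x,y):
  X=0: 0.42456, 0.38119, 0.32605
  X=1: 0.15981, 0.48477, 0.00000
  X=2: 0.25511, 0.42456, 0.38119
  (cells with P = 0 contribute 0)
Sum of the 9 terms: H(X,Y) = 2.8372 bits

Chain rule check:
  H(X) + H(Y|X) = 1.5647 + 1.2725 = 2.8372 bits
  H(X,Y) = 2.8372 bits
✓ Chain rule verified.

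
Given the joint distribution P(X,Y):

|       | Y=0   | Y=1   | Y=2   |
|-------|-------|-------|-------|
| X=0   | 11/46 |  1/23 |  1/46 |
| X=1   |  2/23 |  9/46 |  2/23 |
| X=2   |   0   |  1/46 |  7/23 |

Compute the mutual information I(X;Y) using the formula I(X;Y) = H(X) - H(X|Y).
0.6140 bits

I(X;Y) = H(X) - H(X|Y)

Marginal of X (row sums):
  P(X=0) = 11/46 + 1/23 + 1/46 = 7/23
  P(X=1) = 2/23 + 9/46 + 2/23 = 17/46
  P(X=2) = 0 + 1/46 + 7/23 = 15/46
H(X) = -[(7/23)·log₂(7/23) + (17/46)·log₂(17/46) + (15/46)·log₂(15/46)]
  = 0.52232 + 0.53073 + 0.52718 = 1.58023 bits

Marginal of Y (column sums):
  P(Y=0) = 11/46 + 2/23 + 0 = 15/46
  P(Y=1) = 1/23 + 9/46 + 1/46 = 6/23
  P(Y=2) = 1/46 + 2/23 + 7/23 = 19/46
H(X|Y) = Σ_y P(y)·H(X|Y=y):
  Y=0: P(Y=0) = 15/46, P(X|Y=0) = (11/15, 4/15, 0) → H(X|Y=0) = 0.83664
  Y=1: P(Y=1) = 6/23, P(X|Y=1) = (1/6, 3/4, 1/12) → H(X|Y=1) = 1.04085
  Y=2: P(Y=2) = 19/46, P(X|Y=2) = (1/19, 4/19, 14/19) → H(X|Y=2) = 1.02146
H(X|Y) = (15/46)·0.83664 + (6/23)·1.04085 + (19/46)·1.02146 = 0.96625 bits

I(X;Y) = H(X) - H(X|Y) = 1.58023 - 0.96625 = 0.6140 bits

Cross-check via I(X;Y) = H(X) + H(Y) - H(X,Y): computing H(Y) from the column sums and H(X,Y) from the 9 cells in the same way gives H(Y) = 1.55979 bits and H(X,Y) = 2.52604 bits, so
I(X;Y) = 1.58023 + 1.55979 - 2.52604 = 0.6140 bits ✓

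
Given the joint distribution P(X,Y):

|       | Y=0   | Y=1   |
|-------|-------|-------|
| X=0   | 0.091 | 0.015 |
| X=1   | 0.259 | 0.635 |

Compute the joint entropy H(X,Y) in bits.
1.3264 bits

H(X,Y) = -Σ_{x,y} P(x,y) log₂ P(x,y). Per-cell terms -P(x,y)·log₂P(x,y):
  X=0: 0.3147, 0.0909
  X=1: 0.5048, 0.4160
Sum of the 4 terms: H(X,Y) = 1.3264 bits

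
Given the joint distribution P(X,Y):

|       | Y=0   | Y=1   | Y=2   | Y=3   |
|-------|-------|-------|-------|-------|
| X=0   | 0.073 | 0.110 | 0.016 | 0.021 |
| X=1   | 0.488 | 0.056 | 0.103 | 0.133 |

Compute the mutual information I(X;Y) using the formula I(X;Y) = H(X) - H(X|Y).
0.1379 bits

I(X;Y) = H(X) - H(X|Y)

Marginal of X (row sums):
  P(X=0) = 0.073 + 0.110 + 0.016 + 0.021 = 0.220
  P(X=1) = 0.488 + 0.056 + 0.103 + 0.133 = 0.780
H(X) = -[0.220·log₂(0.220) + 0.780·log₂(0.780)]
  = 0.4806 + 0.2796 = 0.7602 bits

Marginal of Y (column sums):
  P(Y=0) = 0.073 + 0.488 = 0.561
  P(Y=1) = 0.110 + 0.056 = 0.166
  P(Y=2) = 0.016 + 0.103 = 0.119
  P(Y=3) = 0.021 + 0.133 = 0.154
H(X|Y) = Σ_y P(y)·H(X|Y=y):
  Y=0: P(Y=0) = 0.561, P(X|Y=0) = (73/561, 488/561) → H(X|Y=0) = 0.5578
  Y=1: P(Y=1) = 0.166, P(X|Y=1) = (55/83, 28/83) → H(X|Y=1) = 0.9223
  Y=2: P(Y=2) = 0.119, P(X|Y=2) = (16/119, 103/119) → H(X|Y=2) = 0.5695
  Y=3: P(Y=3) = 0.154, P(X|Y=3) = (3/22, 19/22) → H(X|Y=3) = 0.5746
H(X|Y) = 0.561·0.5578 + 0.166·0.9223 + 0.119·0.5695 + 0.154·0.5746 = 0.6223 bits

I(X;Y) = H(X) - H(X|Y) = 0.7602 - 0.6223 = 0.1379 bits

Cross-check via I(X;Y) = H(X) + H(Y) - H(X,Y): computing H(Y) from the column sums and H(X,Y) from the 8 cells in the same way gives H(Y) = 1.6790 bits and H(X,Y) = 2.3013 bits, so
I(X;Y) = 0.7602 + 1.6790 - 2.3013 = 0.1379 bits ✓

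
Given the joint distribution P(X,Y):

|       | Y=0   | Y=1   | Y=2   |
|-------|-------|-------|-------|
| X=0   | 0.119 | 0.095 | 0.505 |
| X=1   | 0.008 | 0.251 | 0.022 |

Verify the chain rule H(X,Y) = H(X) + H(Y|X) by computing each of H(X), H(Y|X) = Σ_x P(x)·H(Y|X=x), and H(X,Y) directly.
H(X) = 0.8568 bits, H(Y|X) = 1.0064 bits, H(X,Y) = 1.8632 bits

Marginal of X (row sums):
  P(X=0) = 0.119 + 0.095 + 0.505 = 0.719
  P(X=1) = 0.008 + 0.251 + 0.022 = 0.281
H(X) = -[0.719·log₂(0.719) + 0.281·log₂(0.281)]
  = 0.3422 + 0.5146 = 0.8568 bits

H(Y|X) = Σ_x P(x)·H(Y|X=x):
  X=0: P(X=0) = 0.719, P(Y|X=0) = (119/719, 95/719, 505/719) → H(Y|X=0) = 1.1733
  X=1: P(X=1) = 0.281, P(Y|X=1) = (8/281, 251/281, 22/281) → H(Y|X=1) = 0.5794
H(Y|X) = 0.719·1.1733 + 0.281·0.5794 = 1.0064 bits

H(X,Y) = -Σ_{x,y} P(x,y) log₂ P(x,y). Per-cell terms -P(x,y)·log₂P(x,y):
  X=0: 0.3654, 0.3226, 0.4978
  X=1: 0.0557, 0.5006, 0.1211
Sum of the 6 terms: H(X,Y) = 1.8632 bits

Chain rule check:
  H(X) + H(Y|X) = 0.8568 + 1.0064 = 1.8632 bits
  H(X,Y) = 1.8632 bits
✓ Chain rule verified.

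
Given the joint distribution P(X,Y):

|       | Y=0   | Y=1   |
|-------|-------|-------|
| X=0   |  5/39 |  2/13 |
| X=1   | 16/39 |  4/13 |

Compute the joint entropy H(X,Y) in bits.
1.8459 bits

H(X,Y) = -Σ_{x,y} P(x,y) log₂ P(x,y). Per-cell terms -P(x,y)·log₂P(x,y):
  X=0: 0.3799, 0.4155
  X=1: 0.5273, 0.5232
Sum of the 4 terms: H(X,Y) = 1.8459 bits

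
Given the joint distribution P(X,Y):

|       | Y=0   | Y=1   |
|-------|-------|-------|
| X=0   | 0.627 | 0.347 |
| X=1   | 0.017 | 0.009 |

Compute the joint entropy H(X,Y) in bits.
1.1132 bits

H(X,Y) = -Σ_{x,y} P(x,y) log₂ P(x,y). Per-cell terms -P(x,y)·log₂P(x,y):
  X=0: 0.42226, 0.52987
  X=1: 0.09993, 0.06116
Sum of the 4 terms: H(X,Y) = 1.1132 bits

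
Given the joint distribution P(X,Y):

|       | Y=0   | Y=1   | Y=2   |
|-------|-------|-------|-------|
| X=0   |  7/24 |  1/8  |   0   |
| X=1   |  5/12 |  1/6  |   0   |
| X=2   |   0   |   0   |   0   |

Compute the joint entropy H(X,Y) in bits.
1.8506 bits

H(X,Y) = -Σ_{x,y} P(x,y) log₂ P(x,y). Per-cell terms -P(x,y)·log₂P(x,y):
  X=0: 0.5185, 0.3750, 0.0000
  X=1: 0.5263, 0.4308, 0.0000
  X=2: 0.0000, 0.0000, 0.0000
  (cells with P = 0 contribute 0)
Sum of the 9 terms: H(X,Y) = 1.8506 bits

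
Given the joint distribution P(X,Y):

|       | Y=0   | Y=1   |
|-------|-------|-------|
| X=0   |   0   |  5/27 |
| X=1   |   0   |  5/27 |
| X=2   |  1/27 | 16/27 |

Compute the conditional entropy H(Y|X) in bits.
0.2032 bits

H(Y|X) = H(X,Y) - H(X)

H(X,Y) = -Σ_{x,y} P(x,y) log₂ P(x,y). Per-cell terms -P(x,y)·log₂P(x,y):
  X=0: 0.000000, 0.450548
  X=1: 0.000000, 0.450548
  X=2: 0.176107, 0.447341
  (cells with P = 0 contribute 0)
Sum of the 6 terms: H(X,Y) = 1.52454 bits

Marginal of X (row sums):
  P(X=0) = 0 + 5/27 = 5/27
  P(X=1) = 0 + 5/27 = 5/27
  P(X=2) = 1/27 + 16/27 = 17/27
H(X) = -[(5/27)·log₂(5/27) + (5/27)·log₂(5/27) + (17/27)·log₂(17/27)]
  = 0.450548 + 0.450548 + 0.420230 = 1.32133 bits

H(Y|X) = H(X,Y) - H(X) = 1.52454 - 1.32133 = 0.2032 bits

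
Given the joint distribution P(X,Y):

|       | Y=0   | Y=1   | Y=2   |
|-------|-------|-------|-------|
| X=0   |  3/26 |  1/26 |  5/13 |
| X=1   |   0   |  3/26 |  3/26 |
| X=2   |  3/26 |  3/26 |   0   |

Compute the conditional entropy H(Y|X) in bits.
1.0511 bits

H(Y|X) = H(X,Y) - H(X)

H(X,Y) = -Σ_{x,y} P(x,y) log₂ P(x,y). Per-cell terms -P(x,y)·log₂P(x,y):
  X=0: 0.35948, 0.18079, 0.53020
  X=1: 0.00000, 0.35948, 0.35948
  X=2: 0.35948, 0.35948, 0.00000
  (cells with P = 0 contribute 0)
Sum of the 9 terms: H(X,Y) = 2.5084 bits

Marginal of X (row sums):
  P(X=0) = 3/26 + 1/26 + 5/13 = 7/13
  P(X=1) = 0 + 3/26 + 3/26 = 3/13
  P(X=2) = 3/26 + 3/26 + 0 = 3/13
H(X) = -[(7/13)·log₂(7/13) + (3/13)·log₂(3/13) + (3/13)·log₂(3/13)]
  = 0.48089 + 0.48819 + 0.48819 = 1.4573 bits

H(Y|X) = H(X,Y) - H(X) = 2.5084 - 1.4573 = 1.0511 bits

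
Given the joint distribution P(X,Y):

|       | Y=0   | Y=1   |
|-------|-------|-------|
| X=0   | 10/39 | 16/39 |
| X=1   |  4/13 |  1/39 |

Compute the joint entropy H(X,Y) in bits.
1.6895 bits

H(X,Y) = -Σ_{x,y} P(x,y) log₂ P(x,y). Per-cell terms -P(x,y)·log₂P(x,y):
  X=0: 0.5035, 0.5273
  X=1: 0.5232, 0.1355
Sum of the 4 terms: H(X,Y) = 1.6895 bits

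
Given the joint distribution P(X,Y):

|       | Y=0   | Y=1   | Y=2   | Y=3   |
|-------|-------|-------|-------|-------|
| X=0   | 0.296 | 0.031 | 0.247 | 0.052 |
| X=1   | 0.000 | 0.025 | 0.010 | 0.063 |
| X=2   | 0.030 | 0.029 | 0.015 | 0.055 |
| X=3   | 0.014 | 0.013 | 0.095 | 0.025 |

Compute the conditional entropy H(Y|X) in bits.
1.5512 bits

H(Y|X) = H(X,Y) - H(X)

H(X,Y) = -Σ_{x,y} P(x,y) log₂ P(x,y). Per-cell terms -P(x,y)·log₂P(x,y):
  X=0: 0.51987395, 0.15535923, 0.49830201, 0.22179792
  X=1: 0.00000000, 0.13304820, 0.06643856, 0.25127577
  X=2: 0.15176681, 0.14812630, 0.09088341, 0.23014335
  X=3: 0.08621801, 0.08144948, 0.32261322, 0.13304820
  (cells with P = 0 contribute 0)
Sum of the 16 terms: H(X,Y) = 3.0903444 bits

Marginal of X (row sums):
  P(X=0) = 0.296 + 0.031 + 0.247 + 0.052 = 0.626
  P(X=1) = 0.000 + 0.025 + 0.010 + 0.063 = 0.098
  P(X=2) = 0.030 + 0.029 + 0.015 + 0.055 = 0.129
  P(X=3) = 0.014 + 0.013 + 0.095 + 0.025 = 0.147
H(X) = -[0.626·log₂(0.626) + 0.098·log₂(0.098) + 0.129·log₂(0.129) + 0.147·log₂(0.147)]
  = 0.42302916 + 0.32840530 + 0.38113786 + 0.40661846 = 1.5391908 bits

H(Y|X) = H(X,Y) - H(X) = 3.0903444 - 1.5391908 = 1.5512 bits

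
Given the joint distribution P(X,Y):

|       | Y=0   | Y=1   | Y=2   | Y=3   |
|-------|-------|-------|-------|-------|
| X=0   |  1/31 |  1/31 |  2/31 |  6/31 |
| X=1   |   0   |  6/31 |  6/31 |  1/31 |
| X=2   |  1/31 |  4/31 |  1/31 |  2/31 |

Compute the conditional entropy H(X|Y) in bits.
1.2446 bits

H(X|Y) = H(X,Y) - H(Y)

H(X,Y) = -Σ_{x,y} P(x,y) log₂ P(x,y). Per-cell terms -P(x,y)·log₂P(x,y):
  X=0: 0.159813, 0.159813, 0.255109, 0.458561
  X=1: 0.000000, 0.458561, 0.458561, 0.159813
  X=2: 0.159813, 0.381187, 0.159813, 0.255109
  (cells with P = 0 contribute 0)
Sum of the 12 terms: H(X,Y) = 3.06615 bits

Marginal of Y (column sums):
  P(Y=0) = 1/31 + 0 + 1/31 = 2/31
  P(Y=1) = 1/31 + 6/31 + 4/31 = 11/31
  P(Y=2) = 2/31 + 6/31 + 1/31 = 9/31
  P(Y=3) = 6/31 + 1/31 + 2/31 = 9/31
H(Y) = -[(2/31)·log₂(2/31) + (11/31)·log₂(11/31) + (9/31)·log₂(9/31) + (9/31)·log₂(9/31)]
  = 0.255109 + 0.530400 + 0.518014 + 0.518014 = 1.82154 bits

H(X|Y) = H(X,Y) - H(Y) = 3.06615 - 1.82154 = 1.2446 bits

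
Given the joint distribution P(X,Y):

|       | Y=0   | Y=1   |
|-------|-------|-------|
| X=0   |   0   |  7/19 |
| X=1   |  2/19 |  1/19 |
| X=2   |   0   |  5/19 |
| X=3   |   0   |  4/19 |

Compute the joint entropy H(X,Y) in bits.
2.0763 bits

H(X,Y) = -Σ_{x,y} P(x,y) log₂ P(x,y). Per-cell terms -P(x,y)·log₂P(x,y):
  X=0: 0.00000, 0.53074
  X=1: 0.34189, 0.22358
  X=2: 0.00000, 0.50684
  X=3: 0.00000, 0.47325
  (cells with P = 0 contribute 0)
Sum of the 8 terms: H(X,Y) = 2.0763 bits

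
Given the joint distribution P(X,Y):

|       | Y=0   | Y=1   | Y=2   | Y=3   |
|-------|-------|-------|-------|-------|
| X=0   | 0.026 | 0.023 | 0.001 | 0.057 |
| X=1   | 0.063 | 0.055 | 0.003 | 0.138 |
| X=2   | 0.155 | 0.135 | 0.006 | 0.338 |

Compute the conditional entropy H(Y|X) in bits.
1.5220 bits

H(Y|X) = H(X,Y) - H(X)

H(X,Y) = -Σ_{x,y} P(x,y) log₂ P(x,y). Per-cell terms -P(x,y)·log₂P(x,y):
  X=0: 0.1369, 0.1252, 0.0100, 0.2356
  X=1: 0.2513, 0.2301, 0.0251, 0.3943
  X=2: 0.4169, 0.3900, 0.0443, 0.5289
Sum of the 12 terms: H(X,Y) = 2.7886 bits

Marginal of X (row sums):
  P(X=0) = 0.026 + 0.023 + 0.001 + 0.057 = 0.107
  P(X=1) = 0.063 + 0.055 + 0.003 + 0.138 = 0.259
  P(X=2) = 0.155 + 0.135 + 0.006 + 0.338 = 0.634
H(X) = -[0.107·log₂(0.107) + 0.259·log₂(0.259) + 0.634·log₂(0.634)]
  = 0.3450 + 0.5048 + 0.4168 = 1.2666 bits

H(Y|X) = H(X,Y) - H(X) = 2.7886 - 1.2666 = 1.5220 bits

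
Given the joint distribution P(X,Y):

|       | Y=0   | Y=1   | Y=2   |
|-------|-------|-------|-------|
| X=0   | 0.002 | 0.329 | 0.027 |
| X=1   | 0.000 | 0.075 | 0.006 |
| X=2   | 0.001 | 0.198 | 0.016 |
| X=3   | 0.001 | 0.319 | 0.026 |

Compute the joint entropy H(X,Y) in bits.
2.2516 bits

H(X,Y) = -Σ_{x,y} P(x,y) log₂ P(x,y). Per-cell terms -P(x,y)·log₂P(x,y):
  X=0: 0.01793, 0.52766, 0.14069
  X=1: 0.00000, 0.28027, 0.04428
  X=2: 0.00997, 0.46261, 0.09545
  X=3: 0.00997, 0.52583, 0.13690
  (cells with P = 0 contribute 0)
Sum of the 12 terms: H(X,Y) = 2.2516 bits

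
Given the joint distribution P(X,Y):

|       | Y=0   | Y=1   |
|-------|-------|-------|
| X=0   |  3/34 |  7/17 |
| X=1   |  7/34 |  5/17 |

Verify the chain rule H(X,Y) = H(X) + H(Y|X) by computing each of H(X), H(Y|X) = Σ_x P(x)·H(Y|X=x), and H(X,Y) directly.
H(X) = 1.0000 bits, H(Y|X) = 0.8249 bits, H(X,Y) = 1.8249 bits

Marginal of X (row sums):
  P(X=0) = 3/34 + 7/17 = 1/2
  P(X=1) = 7/34 + 5/17 = 1/2
H(X) = -[(1/2)·log₂(1/2) + (1/2)·log₂(1/2)]
  = 0.500000 + 0.500000 = 1.0000 bits

H(Y|X) = Σ_x P(x)·H(Y|X=x):
  X=0: P(X=0) = 1/2, P(Y|X=0) = (3/17, 14/17) → H(Y|X=0) = 0.672295
  X=1: P(X=1) = 1/2, P(Y|X=1) = (7/17, 10/17) → H(Y|X=1) = 0.977418
H(Y|X) = (1/2)·0.672295 + (1/2)·0.977418 = 0.8249 bits

H(X,Y) = -Σ_{x,y} P(x,y) log₂ P(x,y). Per-cell terms -P(x,y)·log₂P(x,y):
  X=0: 0.309044, 0.527103
  X=1: 0.469434, 0.519275
Sum of the 4 terms: H(X,Y) = 1.8249 bits

Chain rule check:
  H(X) + H(Y|X) = 1.0000 + 0.8249 = 1.8249 bits
  H(X,Y) = 1.8249 bits
✓ Chain rule verified.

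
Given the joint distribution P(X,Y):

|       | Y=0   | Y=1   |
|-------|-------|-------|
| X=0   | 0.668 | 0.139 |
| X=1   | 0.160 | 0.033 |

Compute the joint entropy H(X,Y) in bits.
1.3700 bits

H(X,Y) = -Σ_{x,y} P(x,y) log₂ P(x,y). Per-cell terms -P(x,y)·log₂P(x,y):
  X=0: 0.38883, 0.39571
  X=1: 0.42302, 0.16241
Sum of the 4 terms: H(X,Y) = 1.3700 bits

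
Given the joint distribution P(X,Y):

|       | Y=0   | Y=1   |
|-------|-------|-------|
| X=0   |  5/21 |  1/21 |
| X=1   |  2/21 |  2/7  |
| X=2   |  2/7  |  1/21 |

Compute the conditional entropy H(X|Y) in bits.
1.3084 bits

H(X|Y) = H(X,Y) - H(Y)

H(X,Y) = -Σ_{x,y} P(x,y) log₂ P(x,y). Per-cell terms -P(x,y)·log₂P(x,y):
  X=0: 0.49295, 0.20916
  X=1: 0.32308, 0.51639
  X=2: 0.51639, 0.20916
Sum of the 6 terms: H(X,Y) = 2.2671 bits

Marginal of Y (column sums):
  P(Y=0) = 5/21 + 2/21 + 2/7 = 13/21
  P(Y=1) = 1/21 + 2/7 + 1/21 = 8/21
H(Y) = -[(13/21)·log₂(13/21) + (8/21)·log₂(8/21)]
  = 0.42831 + 0.53041 = 0.9587 bits

H(X|Y) = H(X,Y) - H(Y) = 2.2671 - 0.9587 = 1.3084 bits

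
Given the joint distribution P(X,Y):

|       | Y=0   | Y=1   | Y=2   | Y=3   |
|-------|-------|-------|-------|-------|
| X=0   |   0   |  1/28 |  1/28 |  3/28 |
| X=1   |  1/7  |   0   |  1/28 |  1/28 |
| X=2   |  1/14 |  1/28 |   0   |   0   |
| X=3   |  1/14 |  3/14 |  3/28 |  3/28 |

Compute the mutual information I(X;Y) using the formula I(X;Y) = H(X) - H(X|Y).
0.4265 bits

I(X;Y) = H(X) - H(X|Y)

Marginal of X (row sums):
  P(X=0) = 0 + 1/28 + 1/28 + 3/28 = 5/28
  P(X=1) = 1/7 + 0 + 1/28 + 1/28 = 3/14
  P(X=2) = 1/14 + 1/28 + 0 + 0 = 3/28
  P(X=3) = 1/14 + 3/14 + 3/28 + 3/28 = 1/2
H(X) = -[(5/28)·log₂(5/28) + (3/14)·log₂(3/14) + (3/28)·log₂(3/28) + (1/2)·log₂(1/2)]
  = 0.4438 + 0.4762 + 0.3453 + 0.5000 = 1.7653 bits

Marginal of Y (column sums):
  P(Y=0) = 0 + 1/7 + 1/14 + 1/14 = 2/7
  P(Y=1) = 1/28 + 0 + 1/28 + 3/14 = 2/7
  P(Y=2) = 1/28 + 1/28 + 0 + 3/28 = 5/28
  P(Y=3) = 3/28 + 1/28 + 0 + 3/28 = 1/4
H(X|Y) = Σ_y P(y)·H(X|Y=y):
  Y=0: P(Y=0) = 2/7, P(X|Y=0) = (0, 1/2, 1/4, 1/4) → H(X|Y=0) = 1.5000
  Y=1: P(Y=1) = 2/7, P(X|Y=1) = (1/8, 0, 1/8, 3/4) → H(X|Y=1) = 1.0613
  Y=2: P(Y=2) = 5/28, P(X|Y=2) = (1/5, 1/5, 0, 3/5) → H(X|Y=2) = 1.3710
  Y=3: P(Y=3) = 1/4, P(X|Y=3) = (3/7, 1/7, 0, 3/7) → H(X|Y=3) = 1.4488
H(X|Y) = (2/7)·1.5000 + (2/7)·1.0613 + (5/28)·1.3710 + (1/4)·1.4488 = 1.3388 bits

I(X;Y) = H(X) - H(X|Y) = 1.7653 - 1.3388 = 0.4265 bits

Cross-check via I(X;Y) = H(X) + H(Y) - H(X,Y): computing H(Y) from the column sums and H(X,Y) from the 16 cells in the same way gives H(Y) = 1.9766 bits and H(X,Y) = 3.3154 bits, so
I(X;Y) = 1.7653 + 1.9766 - 3.3154 = 0.4265 bits ✓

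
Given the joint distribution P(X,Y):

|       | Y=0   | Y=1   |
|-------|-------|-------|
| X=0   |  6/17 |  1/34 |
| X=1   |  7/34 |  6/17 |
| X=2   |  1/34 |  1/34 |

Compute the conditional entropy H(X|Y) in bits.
1.0015 bits

H(X|Y) = H(X,Y) - H(Y)

H(X,Y) = -Σ_{x,y} P(x,y) log₂ P(x,y). Per-cell terms -P(x,y)·log₂P(x,y):
  X=0: 0.53029, 0.14963
  X=1: 0.46943, 0.53029
  X=2: 0.14963, 0.14963
Sum of the 6 terms: H(X,Y) = 1.9789 bits

Marginal of Y (column sums):
  P(Y=0) = 6/17 + 7/34 + 1/34 = 10/17
  P(Y=1) = 1/34 + 6/17 + 1/34 = 7/17
H(Y) = -[(10/17)·log₂(10/17) + (7/17)·log₂(7/17)]
  = 0.45031 + 0.52710 = 0.9774 bits

H(X|Y) = H(X,Y) - H(Y) = 1.9789 - 0.9774 = 1.0015 bits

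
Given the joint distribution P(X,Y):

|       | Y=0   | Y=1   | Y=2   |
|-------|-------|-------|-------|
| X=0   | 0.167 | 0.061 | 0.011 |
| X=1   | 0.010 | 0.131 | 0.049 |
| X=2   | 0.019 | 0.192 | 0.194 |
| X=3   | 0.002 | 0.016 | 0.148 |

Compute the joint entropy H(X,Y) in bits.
2.9588 bits

H(X,Y) = -Σ_{x,y} P(x,y) log₂ P(x,y). Per-cell terms -P(x,y)·log₂P(x,y):
  X=0: 0.43121, 0.24614, 0.07157
  X=1: 0.06644, 0.38414, 0.21320
  X=2: 0.10864, 0.45712, 0.45898
  X=3: 0.01793, 0.09545, 0.40794
Sum of the 12 terms: H(X,Y) = 2.9588 bits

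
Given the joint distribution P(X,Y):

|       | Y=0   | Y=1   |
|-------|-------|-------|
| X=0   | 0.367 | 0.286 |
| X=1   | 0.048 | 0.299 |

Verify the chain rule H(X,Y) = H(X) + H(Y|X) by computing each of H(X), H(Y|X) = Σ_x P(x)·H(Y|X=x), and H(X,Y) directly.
H(X) = 0.9314 bits, H(Y|X) = 0.8469 bits, H(X,Y) = 1.7783 bits

Marginal of X (row sums):
  P(X=0) = 0.367 + 0.286 = 0.653
  P(X=1) = 0.048 + 0.299 = 0.347
H(X) = -[0.653·log₂(0.653) + 0.347·log₂(0.347)]
  = 0.4015 + 0.5299 = 0.9314 bits

H(Y|X) = Σ_x P(x)·H(Y|X=x):
  X=0: P(X=0) = 0.653, P(Y|X=0) = (367/653, 286/653) → H(Y|X=0) = 0.9889
  X=1: P(X=1) = 0.347, P(Y|X=1) = (48/347, 299/347) → H(Y|X=1) = 0.5798
H(Y|X) = 0.653·0.9889 + 0.347·0.5798 = 0.8469 bits

H(X,Y) = -Σ_{x,y} P(x,y) log₂ P(x,y). Per-cell terms -P(x,y)·log₂P(x,y):
  X=0: 0.5307, 0.5165
  X=1: 0.2103, 0.5208
Sum of the 4 terms: H(X,Y) = 1.7783 bits

Chain rule check:
  H(X) + H(Y|X) = 0.9314 + 0.8469 = 1.7783 bits
  H(X,Y) = 1.7783 bits
✓ Chain rule verified.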